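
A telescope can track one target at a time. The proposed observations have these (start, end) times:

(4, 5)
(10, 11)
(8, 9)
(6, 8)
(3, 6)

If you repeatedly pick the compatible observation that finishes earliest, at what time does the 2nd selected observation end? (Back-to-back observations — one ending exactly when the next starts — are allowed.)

Sort by end time and greedily take each interval whose start is ≥ the last chosen end.
Sorted by end: (4,5)  (3,6)  (6,8)  (8,9)  (10,11)
take (4,5); take (6,8); take (8,9); take (10,11).
Selected: (4,5) (6,8) (8,9) (10,11)

8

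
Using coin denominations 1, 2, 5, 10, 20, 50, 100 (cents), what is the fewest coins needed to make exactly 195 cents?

5

Greedy: take as many of the largest coin as possible, then repeat with the remainder.
195 = 1×100 + 1×50 + 2×20 + 1×5
Total coins = 1 + 1 + 2 + 1 = 5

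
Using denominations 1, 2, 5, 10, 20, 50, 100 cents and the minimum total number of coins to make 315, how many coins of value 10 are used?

1

Greedy: take as many of the largest coin as possible, then repeat with the remainder.
315 = 3×100 + 1×10 + 1×5
Count of 10: 1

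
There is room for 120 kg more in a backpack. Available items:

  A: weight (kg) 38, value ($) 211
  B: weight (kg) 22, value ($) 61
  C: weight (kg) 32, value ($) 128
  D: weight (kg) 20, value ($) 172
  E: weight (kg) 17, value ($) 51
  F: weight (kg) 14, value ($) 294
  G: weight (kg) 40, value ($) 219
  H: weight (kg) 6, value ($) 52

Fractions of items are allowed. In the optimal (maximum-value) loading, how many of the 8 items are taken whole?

Ratios (sorted): F 21.00, H 8.67, D 8.60, A 5.55, G 5.47, C 4.00, E 3.00, B 2.77
take F (14 @ 294); take H (6 @ 52); take D (20 @ 172); take A (38 @ 211); take G (40 @ 219); take 2/32 of C → 8.00. Capacity used 120/120.
5 item(s) taken whole; one partial (take 2/32 of C).

5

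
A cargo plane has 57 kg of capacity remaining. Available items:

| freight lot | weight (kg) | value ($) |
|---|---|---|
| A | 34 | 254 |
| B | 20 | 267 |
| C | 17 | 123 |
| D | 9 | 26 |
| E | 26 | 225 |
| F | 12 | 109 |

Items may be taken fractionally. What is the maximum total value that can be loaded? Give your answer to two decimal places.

592.35

Greedy by value/weight ratio, highest first.
Ratios (sorted): B 13.35, F 9.08, E 8.65, A 7.47, C 7.24, D 2.89
take B (20 @ 267); take F (12 @ 109); take 25/26 of E → 216.35. Capacity used 57/57.
Total value = 592.35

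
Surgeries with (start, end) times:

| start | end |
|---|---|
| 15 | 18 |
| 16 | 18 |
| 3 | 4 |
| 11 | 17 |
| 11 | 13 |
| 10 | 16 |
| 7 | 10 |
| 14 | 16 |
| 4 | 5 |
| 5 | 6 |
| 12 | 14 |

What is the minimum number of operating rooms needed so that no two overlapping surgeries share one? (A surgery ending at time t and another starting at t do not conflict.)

The answer is the maximum number of intervals overlapping at any instant.
Events (time:±→running): 3:+→1 4:-→0 4:+→1 5:-→0 5:+→1 6:-→0 7:+→1 10:-→0 10:+→1 11:+→2 11:+→3 12:+→4 … peak 4.

4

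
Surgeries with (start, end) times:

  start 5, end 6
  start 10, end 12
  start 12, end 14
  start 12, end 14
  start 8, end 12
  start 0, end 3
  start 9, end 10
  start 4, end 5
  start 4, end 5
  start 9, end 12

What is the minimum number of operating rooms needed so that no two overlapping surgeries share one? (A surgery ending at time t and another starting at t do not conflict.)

starts: [0, 4, 4, 5, 8, 9, 9, 10, 12, 12]
ends:   [3, 5, 5, 6, 10, 12, 12, 12, 14, 14]
s0→1 e3→0 s4→1 s4→2 e5→1 e5→0 s5→1 e6→0 s8→1 s9→2 s9→3  — peak 3.

3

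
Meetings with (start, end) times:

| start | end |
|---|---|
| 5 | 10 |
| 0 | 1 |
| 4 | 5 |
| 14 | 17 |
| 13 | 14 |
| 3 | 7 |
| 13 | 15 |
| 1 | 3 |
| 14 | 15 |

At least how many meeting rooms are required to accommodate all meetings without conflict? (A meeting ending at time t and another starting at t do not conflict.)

starts: [0, 1, 3, 4, 5, 13, 13, 14, 14]
ends:   [1, 3, 5, 7, 10, 14, 15, 15, 17]
s0→1 e1→0 s1→1 e3→0 s3→1 s4→2 e5→1 s5→2 e7→1 e10→0 s13→1 s13→2 e14→1 s14→2 s14→3  — peak 3.

3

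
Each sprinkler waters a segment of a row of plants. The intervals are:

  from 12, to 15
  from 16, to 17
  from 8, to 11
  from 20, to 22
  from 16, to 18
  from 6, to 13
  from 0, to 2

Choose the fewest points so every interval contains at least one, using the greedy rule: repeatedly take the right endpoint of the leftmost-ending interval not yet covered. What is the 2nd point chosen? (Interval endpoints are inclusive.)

11

Sort by right endpoint; whenever an interval is uncovered, place a point at its right end.
By right end: [0,2]  [8,11]  [6,13]  [12,15]  [16,17]  [16,18]  [20,22]
[0,2] uncovered → point at 2; [8,11] uncovered → point at 11; [12,15] uncovered → point at 15; [16,17] uncovered → point at 17; [20,22] uncovered → point at 22.
Points: 2, 11, 15, 17, 22 (5 total).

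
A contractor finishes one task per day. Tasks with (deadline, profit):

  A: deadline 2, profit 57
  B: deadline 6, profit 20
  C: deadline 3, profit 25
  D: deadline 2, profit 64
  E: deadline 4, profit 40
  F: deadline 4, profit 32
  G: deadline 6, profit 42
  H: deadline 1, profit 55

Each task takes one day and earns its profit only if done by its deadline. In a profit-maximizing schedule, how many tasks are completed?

6

Take jobs in profit order; each goes to the latest open slot no later than its deadline.
By profit: D(d2,64), A(d2,57), H(d1,55), G(d6,42), E(d4,40), F(d4,32), C(d3,25), B(d6,20)
D→slot 2; A→slot 1; H skipped; G→slot 6; E→slot 4; F→slot 3; C skipped; B→slot 5.
6 of 8 scheduled.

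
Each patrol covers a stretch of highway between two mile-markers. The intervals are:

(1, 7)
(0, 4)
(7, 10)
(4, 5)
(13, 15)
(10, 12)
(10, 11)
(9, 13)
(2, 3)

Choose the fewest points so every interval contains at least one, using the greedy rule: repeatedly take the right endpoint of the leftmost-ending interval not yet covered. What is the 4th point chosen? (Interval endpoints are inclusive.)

15

Process intervals by earliest right end; each time one isn't hit yet, stab at its right endpoint.
Sorted: [2,3] [0,4] [4,5] [1,7] [7,10] [10,11] [10,12] [9,13] [13,15]
{[2,3],[0,4]} hit by 3; {[4,5],[1,7]} hit by 5; {[7,10],[10,11],[10,12],[9,13]} hit by 10; {[13,15]} hit by 15.
Points: 3, 5, 10, 15 (4 total).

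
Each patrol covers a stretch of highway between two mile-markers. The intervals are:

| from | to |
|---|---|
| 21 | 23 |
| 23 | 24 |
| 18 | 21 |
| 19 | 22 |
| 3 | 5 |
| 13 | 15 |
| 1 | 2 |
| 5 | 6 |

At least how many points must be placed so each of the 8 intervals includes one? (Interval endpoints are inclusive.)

5

Process intervals by earliest right end; each time one isn't hit yet, stab at its right endpoint.
By right end: [1,2]  [3,5]  [5,6]  [13,15]  [18,21]  [19,22]  [21,23]  [23,24]
[1,2] uncovered → point at 2; [3,5] uncovered → point at 5; [13,15] uncovered → point at 15; [18,21] uncovered → point at 21; [23,24] uncovered → point at 24.
Points: 2, 5, 15, 21, 24 (5 total).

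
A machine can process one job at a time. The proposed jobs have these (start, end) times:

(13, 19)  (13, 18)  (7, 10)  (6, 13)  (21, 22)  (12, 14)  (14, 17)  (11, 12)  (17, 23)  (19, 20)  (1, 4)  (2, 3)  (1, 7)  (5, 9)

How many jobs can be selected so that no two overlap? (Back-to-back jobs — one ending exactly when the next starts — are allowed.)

Order by finish time; keep every interval that doesn't clash with the previous kept one.
By end time: (2,3), (1,4), (1,7), (5,9), (7,10), (11,12), (6,13), (12,14), (14,17), (13,18), (13,19), (19,20), (21,22), (17,23).
Pick (2,3); next start ≥ 3 → (5,9); next start ≥ 9 → (11,12); next start ≥ 12 → (12,14); next start ≥ 14 → (14,17); next start ≥ 17 → (19,20); next start ≥ 20 → (21,22).
Selected 7 jobs.

7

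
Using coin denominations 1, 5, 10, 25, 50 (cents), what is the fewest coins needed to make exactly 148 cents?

Greedy: take as many of the largest coin as possible, then repeat with the remainder.
148 − 2×50→48 − 1×25→23 − 2×10→3 − 3×1→0
Total coins = 2 + 1 + 2 + 3 = 8

8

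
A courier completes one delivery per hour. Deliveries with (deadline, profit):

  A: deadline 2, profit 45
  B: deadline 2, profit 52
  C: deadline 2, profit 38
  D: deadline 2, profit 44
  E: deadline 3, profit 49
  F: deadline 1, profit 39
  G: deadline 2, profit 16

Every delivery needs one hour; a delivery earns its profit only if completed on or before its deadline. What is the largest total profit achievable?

146

Take jobs in profit order; each goes to the latest open slot no later than its deadline.
Profit order: B=52 E=49 A=45 D=44 F=39 C=38 G=16
Assign: B→slot 2, E→slot 3, A→slot 1, D skipped, F skipped, C skipped, G skipped.
Slots: [1:A] [2:B] [3:E]
Profit = 45 + 52 + 49 = 146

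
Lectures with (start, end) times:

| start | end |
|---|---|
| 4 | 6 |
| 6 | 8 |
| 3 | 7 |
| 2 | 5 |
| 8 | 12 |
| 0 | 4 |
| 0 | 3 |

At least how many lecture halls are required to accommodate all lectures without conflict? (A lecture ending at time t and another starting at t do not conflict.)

starts: [0, 0, 2, 3, 4, 6, 8]
ends:   [3, 4, 5, 6, 7, 8, 12]
s0→1 s0→2 s2→3  — peak 3.

3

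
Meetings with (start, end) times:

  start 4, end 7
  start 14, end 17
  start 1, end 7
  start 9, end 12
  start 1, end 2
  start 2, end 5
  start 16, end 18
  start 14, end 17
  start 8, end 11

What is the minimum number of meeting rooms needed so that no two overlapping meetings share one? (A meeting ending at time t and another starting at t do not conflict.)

The answer is the maximum number of intervals overlapping at any instant.
Events (time:±→running): 1:+→1 1:+→2 2:-→1 2:+→2 4:+→3 … peak 3.

3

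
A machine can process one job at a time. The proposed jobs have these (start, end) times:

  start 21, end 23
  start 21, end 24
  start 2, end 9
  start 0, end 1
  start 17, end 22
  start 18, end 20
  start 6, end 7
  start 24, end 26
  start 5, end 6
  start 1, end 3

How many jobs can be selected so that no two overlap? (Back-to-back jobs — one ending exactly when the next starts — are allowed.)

Greedy by earliest finish: after sorting by end time, pick each interval compatible with the last pick.
By end time: (0,1), (1,3), (5,6), (6,7), (2,9), (18,20), (17,22), (21,23), (21,24), (24,26).
Pick (0,1); next start ≥ 1 → (1,3); next start ≥ 3 → (5,6); next start ≥ 6 → (6,7); next start ≥ 7 → (18,20); next start ≥ 20 → (21,23); next start ≥ 23 → (24,26).
Selected 7 jobs.

7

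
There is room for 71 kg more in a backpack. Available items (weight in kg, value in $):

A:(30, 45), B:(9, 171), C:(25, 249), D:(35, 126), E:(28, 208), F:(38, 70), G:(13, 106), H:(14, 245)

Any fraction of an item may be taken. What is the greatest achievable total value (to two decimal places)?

845.29

Greedy by value/weight ratio, highest first.
Ratios (sorted): B 19.00, H 17.50, C 9.96, G 8.15, E 7.43, D 3.60, F 1.84, A 1.50
take B (9 @ 171); take H (14 @ 245); take C (25 @ 249); take G (13 @ 106); take 10/28 of E → 74.29. Capacity used 71/71.
Total value = 845.29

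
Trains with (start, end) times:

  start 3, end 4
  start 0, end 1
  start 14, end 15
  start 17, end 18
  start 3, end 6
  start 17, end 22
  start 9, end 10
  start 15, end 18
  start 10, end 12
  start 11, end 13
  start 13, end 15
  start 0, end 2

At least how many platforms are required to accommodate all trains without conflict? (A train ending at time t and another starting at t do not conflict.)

starts: [0, 0, 3, 3, 9, 10, 11, 13, 14, 15, 17, 17]
ends:   [1, 2, 4, 6, 10, 12, 13, 15, 15, 18, 18, 22]
s0→1 s0→2 e1→1 e2→0 s3→1 s3→2 e4→1 e6→0 s9→1 e10→0 s10→1 s11→2 e12→1 e13→0 s13→1 s14→2 e15→1 e15→0 s15→1 s17→2 s17→3  — peak 3.

3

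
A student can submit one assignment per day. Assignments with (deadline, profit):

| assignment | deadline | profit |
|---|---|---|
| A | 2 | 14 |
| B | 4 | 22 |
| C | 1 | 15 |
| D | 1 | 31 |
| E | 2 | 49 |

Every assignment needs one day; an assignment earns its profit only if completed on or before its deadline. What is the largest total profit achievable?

Sort by profit descending; place each in the latest free slot ≤ its deadline.
By profit: E(d2,49), D(d1,31), B(d4,22), C(d1,15), A(d2,14)
E→slot 2; D→slot 1; B→slot 4; C skipped; A skipped.
Profit = 31 + 49 + 22 = 102

102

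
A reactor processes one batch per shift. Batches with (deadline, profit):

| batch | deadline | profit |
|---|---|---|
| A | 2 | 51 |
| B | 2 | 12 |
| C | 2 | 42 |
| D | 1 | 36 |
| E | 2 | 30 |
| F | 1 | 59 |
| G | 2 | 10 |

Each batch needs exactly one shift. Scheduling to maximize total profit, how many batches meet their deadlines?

2

Profit order: F=59 A=51 C=42 D=36 E=30 B=12 G=10
Assign: F→slot 1, A→slot 2, C skipped, D skipped, E skipped, B skipped, G skipped.
Slots: [1:F] [2:A]
2 of 7 scheduled.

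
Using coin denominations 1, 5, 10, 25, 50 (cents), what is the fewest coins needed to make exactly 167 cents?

167 = 3×50 + 1×10 + 1×5 + 2×1
Total coins = 3 + 1 + 1 + 2 = 7

7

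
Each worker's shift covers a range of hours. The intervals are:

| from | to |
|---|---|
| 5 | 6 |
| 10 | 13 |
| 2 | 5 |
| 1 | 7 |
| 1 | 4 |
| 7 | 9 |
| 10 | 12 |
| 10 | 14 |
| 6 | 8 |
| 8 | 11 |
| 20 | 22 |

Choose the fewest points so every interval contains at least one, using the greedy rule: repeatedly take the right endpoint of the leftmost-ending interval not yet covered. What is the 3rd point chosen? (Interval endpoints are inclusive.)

9

Process intervals by earliest right end; each time one isn't hit yet, stab at its right endpoint.
By right end: [1,4]  [2,5]  [5,6]  [1,7]  [6,8]  [7,9]  [8,11]  [10,12]  [10,13]  [10,14]  [20,22]
[1,4] uncovered → point at 4; [5,6] uncovered → point at 6; [7,9] uncovered → point at 9; [10,12] uncovered → point at 12; [20,22] uncovered → point at 22.
Points: 4, 6, 9, 12, 22 (5 total).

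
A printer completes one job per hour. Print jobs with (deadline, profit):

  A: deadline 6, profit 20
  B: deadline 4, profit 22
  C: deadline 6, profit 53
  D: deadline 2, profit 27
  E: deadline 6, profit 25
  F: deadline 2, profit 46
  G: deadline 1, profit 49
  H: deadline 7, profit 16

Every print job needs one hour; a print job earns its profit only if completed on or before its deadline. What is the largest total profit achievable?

231

Sort by profit descending; place each in the latest free slot ≤ its deadline.
Profit order: C=53 G=49 F=46 D=27 E=25 B=22 A=20 H=16
Assign: C→slot 6, G→slot 1, F→slot 2, D skipped, E→slot 5, B→slot 4, A→slot 3, H→slot 7.
Slots: [1:G] [2:F] [3:A] [4:B] [5:E] [6:C] [7:H]
Profit = 49 + 46 + 20 + 22 + 25 + 53 + 16 = 231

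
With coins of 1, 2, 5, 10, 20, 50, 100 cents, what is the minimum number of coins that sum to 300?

300 − 3×100→0
Total coins = 3 = 3

3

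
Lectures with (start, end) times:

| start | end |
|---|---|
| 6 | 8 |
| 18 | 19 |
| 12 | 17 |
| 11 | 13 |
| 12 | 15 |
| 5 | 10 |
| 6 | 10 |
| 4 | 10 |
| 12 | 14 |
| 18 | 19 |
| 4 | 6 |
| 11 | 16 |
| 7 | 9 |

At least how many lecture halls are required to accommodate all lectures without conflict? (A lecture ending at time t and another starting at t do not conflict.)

Events (time:±→running): 4:+→1 4:+→2 5:+→3 6:-→2 6:+→3 6:+→4 7:+→5 … peak 5.

5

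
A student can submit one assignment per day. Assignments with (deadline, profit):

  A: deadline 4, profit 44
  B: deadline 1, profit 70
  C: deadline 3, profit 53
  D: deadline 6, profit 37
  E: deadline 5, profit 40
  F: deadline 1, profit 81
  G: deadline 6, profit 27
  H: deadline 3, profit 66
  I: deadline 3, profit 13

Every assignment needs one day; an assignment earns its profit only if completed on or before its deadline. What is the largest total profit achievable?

321

Profit order: F=81 B=70 H=66 C=53 A=44 E=40 D=37 G=27 I=13
Assign: F→slot 1, B skipped, H→slot 3, C→slot 2, A→slot 4, E→slot 5, D→slot 6, G skipped, I skipped.
Slots: [1:F] [2:C] [3:H] [4:A] [5:E] [6:D]
Profit = 81 + 53 + 66 + 44 + 40 + 37 = 321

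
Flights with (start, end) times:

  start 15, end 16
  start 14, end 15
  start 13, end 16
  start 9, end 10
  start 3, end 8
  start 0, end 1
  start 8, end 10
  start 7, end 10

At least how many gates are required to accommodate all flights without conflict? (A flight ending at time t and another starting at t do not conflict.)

Events (time:±→running): 0:+→1 1:-→0 3:+→1 7:+→2 8:-→1 8:+→2 9:+→3 … peak 3.

3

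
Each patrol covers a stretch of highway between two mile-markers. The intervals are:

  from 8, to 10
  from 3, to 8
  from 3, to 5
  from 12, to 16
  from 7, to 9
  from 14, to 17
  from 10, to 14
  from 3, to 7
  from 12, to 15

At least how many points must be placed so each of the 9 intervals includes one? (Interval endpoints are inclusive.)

By right end: [3,5]  [3,7]  [3,8]  [7,9]  [8,10]  [10,14]  [12,15]  [12,16]  [14,17]
[3,5] uncovered → point at 5; [7,9] uncovered → point at 9; [10,14] uncovered → point at 14.
Points: 5, 9, 14 (3 total).

3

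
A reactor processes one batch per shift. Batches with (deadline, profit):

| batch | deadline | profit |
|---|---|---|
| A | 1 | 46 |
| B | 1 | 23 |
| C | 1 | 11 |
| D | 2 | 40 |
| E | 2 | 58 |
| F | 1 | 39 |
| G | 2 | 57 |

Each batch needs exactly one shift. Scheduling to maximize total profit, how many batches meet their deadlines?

Profit order: E=58 G=57 A=46 D=40 F=39 B=23 C=11
Assign: E→slot 2, G→slot 1, A skipped, D skipped, F skipped, B skipped, C skipped.
Slots: [1:G] [2:E]
2 of 7 scheduled.

2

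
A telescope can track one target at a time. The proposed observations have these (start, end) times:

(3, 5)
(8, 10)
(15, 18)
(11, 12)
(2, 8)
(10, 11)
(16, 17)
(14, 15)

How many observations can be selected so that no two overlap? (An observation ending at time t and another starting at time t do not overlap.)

6

Sort by end time and greedily take each interval whose start is ≥ the last chosen end.
By end time: (3,5), (2,8), (8,10), (10,11), (11,12), (14,15), (16,17), (15,18).
Pick (3,5); next start ≥ 5 → (8,10); next start ≥ 10 → (10,11); next start ≥ 11 → (11,12); next start ≥ 12 → (14,15); next start ≥ 15 → (16,17).
Selected 6 observations.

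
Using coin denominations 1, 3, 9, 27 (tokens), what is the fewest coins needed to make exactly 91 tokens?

Use the largest denomination that fits, subtract, and repeat.
91 = 3×27 + 1×9 + 1×1
Total coins = 3 + 1 + 1 = 5

5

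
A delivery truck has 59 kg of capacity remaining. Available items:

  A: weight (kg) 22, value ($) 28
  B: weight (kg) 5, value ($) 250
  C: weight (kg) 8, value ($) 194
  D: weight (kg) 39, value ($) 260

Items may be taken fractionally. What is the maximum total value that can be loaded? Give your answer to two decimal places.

Sort by value per unit weight and fill in that order.
Order: B (250/5=50.00) > C (194/8=24.25) > D (260/39=6.67) > A (28/22=1.27)
Fill: take B (5 @ 250) → take C (8 @ 194) → take D (39 @ 260) → take 7/22 of A → 8.91; 59/59 used.
Total value = 712.91

712.91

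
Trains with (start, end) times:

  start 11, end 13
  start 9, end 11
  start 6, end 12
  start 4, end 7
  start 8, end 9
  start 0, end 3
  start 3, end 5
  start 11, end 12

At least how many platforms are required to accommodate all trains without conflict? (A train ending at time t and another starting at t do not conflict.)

starts: [0, 3, 4, 6, 8, 9, 11, 11]
ends:   [3, 5, 7, 9, 11, 12, 12, 13]
s0→1 e3→0 s3→1 s4→2 e5→1 s6→2 e7→1 s8→2 e9→1 s9→2 e11→1 s11→2 s11→3  — peak 3.

3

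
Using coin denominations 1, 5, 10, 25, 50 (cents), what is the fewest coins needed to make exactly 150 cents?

3

Greedy: take as many of the largest coin as possible, then repeat with the remainder.
150 = 3×50
Total coins = 3 = 3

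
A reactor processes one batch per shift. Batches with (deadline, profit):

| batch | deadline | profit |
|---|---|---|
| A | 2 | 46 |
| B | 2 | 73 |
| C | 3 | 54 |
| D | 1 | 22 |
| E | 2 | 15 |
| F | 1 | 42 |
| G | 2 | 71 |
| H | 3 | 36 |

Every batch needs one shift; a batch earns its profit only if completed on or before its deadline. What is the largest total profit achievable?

198

Profit order: B=73 G=71 C=54 A=46 F=42 H=36 D=22 E=15
Assign: B→slot 2, G→slot 1, C→slot 3, A skipped, F skipped, H skipped, D skipped, E skipped.
Slots: [1:G] [2:B] [3:C]
Profit = 71 + 73 + 54 = 198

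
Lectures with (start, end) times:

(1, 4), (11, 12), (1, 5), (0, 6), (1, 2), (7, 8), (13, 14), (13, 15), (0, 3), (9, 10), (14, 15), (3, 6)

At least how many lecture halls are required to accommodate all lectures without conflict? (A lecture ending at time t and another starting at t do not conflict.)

5

starts: [0, 0, 1, 1, 1, 3, 7, 9, 11, 13, 13, 14]
ends:   [2, 3, 4, 5, 6, 6, 8, 10, 12, 14, 15, 15]
s0→1 s0→2 s1→3 s1→4 s1→5  — peak 5.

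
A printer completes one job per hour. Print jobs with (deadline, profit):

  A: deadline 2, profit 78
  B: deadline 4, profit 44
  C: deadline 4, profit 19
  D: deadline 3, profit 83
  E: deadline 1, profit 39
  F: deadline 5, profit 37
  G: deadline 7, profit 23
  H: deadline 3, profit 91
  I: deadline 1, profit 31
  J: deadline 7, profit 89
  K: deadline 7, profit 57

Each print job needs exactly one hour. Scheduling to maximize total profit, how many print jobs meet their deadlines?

7

By profit: H(d3,91), J(d7,89), D(d3,83), A(d2,78), K(d7,57), B(d4,44), E(d1,39), F(d5,37), I(d1,31), G(d7,23), C(d4,19)
H→slot 3; J→slot 7; D→slot 2; A→slot 1; K→slot 6; B→slot 4; E skipped; F→slot 5; I skipped; G skipped; C skipped.
7 of 11 scheduled.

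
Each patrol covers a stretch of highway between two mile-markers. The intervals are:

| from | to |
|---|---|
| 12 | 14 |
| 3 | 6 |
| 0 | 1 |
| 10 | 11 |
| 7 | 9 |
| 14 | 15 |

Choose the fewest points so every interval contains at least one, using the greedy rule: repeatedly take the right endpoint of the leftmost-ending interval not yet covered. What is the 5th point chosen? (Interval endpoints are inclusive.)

14

Sort by right endpoint; whenever an interval is uncovered, place a point at its right end.
Sorted: [0,1] [3,6] [7,9] [10,11] [12,14] [14,15]
{[0,1]} hit by 1; {[3,6]} hit by 6; {[7,9]} hit by 9; {[10,11]} hit by 11; {[12,14],[14,15]} hit by 14.
Points: 1, 6, 9, 11, 14 (5 total).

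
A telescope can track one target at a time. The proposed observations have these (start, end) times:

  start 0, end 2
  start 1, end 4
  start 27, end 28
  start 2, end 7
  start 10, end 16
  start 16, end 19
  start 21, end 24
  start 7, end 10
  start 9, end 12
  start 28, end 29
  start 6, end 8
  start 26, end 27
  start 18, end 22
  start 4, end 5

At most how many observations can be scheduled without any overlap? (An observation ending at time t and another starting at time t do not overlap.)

9

By end time: (0,2), (1,4), (4,5), (2,7), (6,8), (7,10), (9,12), (10,16), (16,19), (18,22), (21,24), (26,27), (27,28), (28,29).
Pick (0,2); next start ≥ 2 → (4,5); next start ≥ 5 → (6,8); next start ≥ 8 → (9,12); next start ≥ 12 → (16,19); next start ≥ 19 → (21,24); next start ≥ 24 → (26,27); next start ≥ 27 → (27,28); next start ≥ 28 → (28,29).
Selected 9 observations.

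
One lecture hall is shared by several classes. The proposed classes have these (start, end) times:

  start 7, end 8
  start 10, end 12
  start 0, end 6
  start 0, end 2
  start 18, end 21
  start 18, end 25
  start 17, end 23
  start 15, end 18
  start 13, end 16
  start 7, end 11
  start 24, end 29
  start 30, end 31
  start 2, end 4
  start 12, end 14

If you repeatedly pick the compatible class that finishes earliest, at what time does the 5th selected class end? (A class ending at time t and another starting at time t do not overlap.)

14

Order by finish time; keep every interval that doesn't clash with the previous kept one.
Sorted by end: (0,2)  (2,4)  (0,6)  (7,8)  (7,11)  (10,12)  (12,14)  (13,16)  (15,18)  (18,21)  (17,23)  (18,25)  (24,29)  (30,31)
take (0,2); take (2,4); take (7,8); take (10,12); take (12,14); skip (13,16); take (15,18); take (18,21); skip (18,25); take (24,29); take (30,31).
Selected: (0,2) (2,4) (7,8) (10,12) (12,14) (15,18) (18,21) (24,29) (30,31)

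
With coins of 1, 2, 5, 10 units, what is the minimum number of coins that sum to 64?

8

Greedy: take as many of the largest coin as possible, then repeat with the remainder.
64 − 6×10→4 − 2×2→0
Total coins = 6 + 2 = 8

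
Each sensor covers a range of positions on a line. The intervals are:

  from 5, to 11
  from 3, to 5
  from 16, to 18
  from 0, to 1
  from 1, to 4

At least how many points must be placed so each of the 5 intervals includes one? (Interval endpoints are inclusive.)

Sort by right endpoint; whenever an interval is uncovered, place a point at its right end.
By right end: [0,1]  [1,4]  [3,5]  [5,11]  [16,18]
[0,1] uncovered → point at 1; [3,5] uncovered → point at 5; [16,18] uncovered → point at 18.
Points: 1, 5, 18 (3 total).

3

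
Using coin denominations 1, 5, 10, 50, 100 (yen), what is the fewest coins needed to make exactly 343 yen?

10

343 − 3×100→43 − 4×10→3 − 3×1→0
Total coins = 3 + 4 + 3 = 10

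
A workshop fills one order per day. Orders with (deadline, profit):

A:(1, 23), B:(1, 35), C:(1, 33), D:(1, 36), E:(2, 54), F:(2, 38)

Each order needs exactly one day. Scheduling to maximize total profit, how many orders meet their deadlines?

Sort by profit descending; place each in the latest free slot ≤ its deadline.
By profit: E(d2,54), F(d2,38), D(d1,36), B(d1,35), C(d1,33), A(d1,23)
E→slot 2; F→slot 1; D skipped; B skipped; C skipped; A skipped.
2 of 6 scheduled.

2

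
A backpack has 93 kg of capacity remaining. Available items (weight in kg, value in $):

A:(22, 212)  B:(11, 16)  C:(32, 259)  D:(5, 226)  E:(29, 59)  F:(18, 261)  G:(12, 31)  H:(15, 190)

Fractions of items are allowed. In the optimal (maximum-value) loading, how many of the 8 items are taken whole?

Sort by value per unit weight and fill in that order.
Order: D (226/5=45.20) > F (261/18=14.50) > H (190/15=12.67) > A (212/22=9.64) > C (259/32=8.09) > G (31/12=2.58) > E (59/29=2.03) > B (16/11=1.45)
Fill: take D (5 @ 226) → take F (18 @ 261) → take H (15 @ 190) → take A (22 @ 212) → take C (32 @ 259) → take 1/12 of G → 2.58; 93/93 used.
5 item(s) taken whole; one partial (take 1/12 of G).

5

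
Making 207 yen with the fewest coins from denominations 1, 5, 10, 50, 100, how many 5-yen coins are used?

Use the largest denomination that fits, subtract, and repeat.
207 = 2×100 + 1×5 + 2×1
Count of 5: 1

1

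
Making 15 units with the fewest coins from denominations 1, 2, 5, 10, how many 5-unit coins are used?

Use the largest denomination that fits, subtract, and repeat.
15 = 1×10 + 1×5
Count of 5: 1

1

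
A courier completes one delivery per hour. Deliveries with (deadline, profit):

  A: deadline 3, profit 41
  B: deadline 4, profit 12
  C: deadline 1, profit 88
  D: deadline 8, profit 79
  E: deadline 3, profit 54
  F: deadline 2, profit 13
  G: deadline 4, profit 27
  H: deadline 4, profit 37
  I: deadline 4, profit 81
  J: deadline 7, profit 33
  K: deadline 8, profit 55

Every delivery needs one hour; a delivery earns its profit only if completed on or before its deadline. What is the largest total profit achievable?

431

Sort by profit descending; place each in the latest free slot ≤ its deadline.
By profit: C(d1,88), I(d4,81), D(d8,79), K(d8,55), E(d3,54), A(d3,41), H(d4,37), J(d7,33), G(d4,27), F(d2,13), B(d4,12)
C→slot 1; I→slot 4; D→slot 8; K→slot 7; E→slot 3; A→slot 2; H skipped; J→slot 6; G skipped; F skipped; B skipped.
Profit = 88 + 41 + 54 + 81 + 33 + 55 + 79 = 431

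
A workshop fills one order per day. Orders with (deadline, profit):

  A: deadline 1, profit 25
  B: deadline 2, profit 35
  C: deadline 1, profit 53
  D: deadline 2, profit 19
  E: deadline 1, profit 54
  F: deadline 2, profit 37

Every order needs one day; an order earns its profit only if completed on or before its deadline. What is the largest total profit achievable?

91

By profit: E(d1,54), C(d1,53), F(d2,37), B(d2,35), A(d1,25), D(d2,19)
E→slot 1; C skipped; F→slot 2; B skipped; A skipped; D skipped.
Profit = 54 + 37 = 91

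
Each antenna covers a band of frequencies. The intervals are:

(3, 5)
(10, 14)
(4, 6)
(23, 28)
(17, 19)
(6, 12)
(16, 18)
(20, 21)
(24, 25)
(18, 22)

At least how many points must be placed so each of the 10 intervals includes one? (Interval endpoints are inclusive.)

Process intervals by earliest right end; each time one isn't hit yet, stab at its right endpoint.
Sorted: [3,5] [4,6] [6,12] [10,14] [16,18] [17,19] [20,21] [18,22] [24,25] [23,28]
{[3,5],[4,6]} hit by 5; {[6,12],[10,14]} hit by 12; {[16,18],[17,19]} hit by 18; {[20,21],[18,22]} hit by 21; {[24,25],[23,28]} hit by 25.
Points: 5, 12, 18, 21, 25 (5 total).

5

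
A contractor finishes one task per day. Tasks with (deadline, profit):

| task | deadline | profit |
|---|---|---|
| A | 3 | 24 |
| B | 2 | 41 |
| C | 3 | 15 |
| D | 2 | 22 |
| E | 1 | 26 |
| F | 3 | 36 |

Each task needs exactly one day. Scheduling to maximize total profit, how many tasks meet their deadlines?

3

Take jobs in profit order; each goes to the latest open slot no later than its deadline.
By profit: B(d2,41), F(d3,36), E(d1,26), A(d3,24), D(d2,22), C(d3,15)
B→slot 2; F→slot 3; E→slot 1; A skipped; D skipped; C skipped.
3 of 6 scheduled.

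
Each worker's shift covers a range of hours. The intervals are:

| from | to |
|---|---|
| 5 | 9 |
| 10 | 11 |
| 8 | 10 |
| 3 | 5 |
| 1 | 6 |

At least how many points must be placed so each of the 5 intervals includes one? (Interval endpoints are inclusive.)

Process intervals by earliest right end; each time one isn't hit yet, stab at its right endpoint.
By right end: [3,5]  [1,6]  [5,9]  [8,10]  [10,11]
[3,5] uncovered → point at 5; [8,10] uncovered → point at 10.
Points: 5, 10 (2 total).

2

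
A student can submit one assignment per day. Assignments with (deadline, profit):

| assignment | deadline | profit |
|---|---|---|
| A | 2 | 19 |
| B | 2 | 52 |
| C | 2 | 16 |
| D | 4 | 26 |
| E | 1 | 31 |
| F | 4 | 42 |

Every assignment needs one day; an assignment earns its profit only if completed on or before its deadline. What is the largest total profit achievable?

Profit order: B=52 F=42 E=31 D=26 A=19 C=16
Assign: B→slot 2, F→slot 4, E→slot 1, D→slot 3, A skipped, C skipped.
Slots: [1:E] [2:B] [3:D] [4:F]
Profit = 31 + 52 + 26 + 42 = 151

151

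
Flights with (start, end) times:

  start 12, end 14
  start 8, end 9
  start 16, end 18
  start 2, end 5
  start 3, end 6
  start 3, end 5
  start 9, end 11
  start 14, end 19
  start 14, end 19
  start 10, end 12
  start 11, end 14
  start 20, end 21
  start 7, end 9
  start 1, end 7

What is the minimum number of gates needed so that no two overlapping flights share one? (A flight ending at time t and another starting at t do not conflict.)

4

starts: [1, 2, 3, 3, 7, 8, 9, 10, 11, 12, 14, 14, 16, 20]
ends:   [5, 5, 6, 7, 9, 9, 11, 12, 14, 14, 18, 19, 19, 21]
s1→1 s2→2 s3→3 s3→4  — peak 4.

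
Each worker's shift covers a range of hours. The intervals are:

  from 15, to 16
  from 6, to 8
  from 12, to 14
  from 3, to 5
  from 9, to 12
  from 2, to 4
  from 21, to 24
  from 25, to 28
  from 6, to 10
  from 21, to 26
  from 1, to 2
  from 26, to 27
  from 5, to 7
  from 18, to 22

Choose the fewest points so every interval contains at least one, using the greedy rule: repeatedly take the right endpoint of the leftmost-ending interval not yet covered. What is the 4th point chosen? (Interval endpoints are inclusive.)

12

Process intervals by earliest right end; each time one isn't hit yet, stab at its right endpoint.
By right end: [1,2]  [2,4]  [3,5]  [5,7]  [6,8]  [6,10]  [9,12]  [12,14]  [15,16]  [18,22]  [21,24]  [21,26]  [26,27]  [25,28]
[1,2] uncovered → point at 2; [3,5] uncovered → point at 5; [6,8] uncovered → point at 8; [9,12] uncovered → point at 12; [15,16] uncovered → point at 16; [18,22] uncovered → point at 22; [26,27] uncovered → point at 27.
Points: 2, 5, 8, 12, 16, 22, 27 (7 total).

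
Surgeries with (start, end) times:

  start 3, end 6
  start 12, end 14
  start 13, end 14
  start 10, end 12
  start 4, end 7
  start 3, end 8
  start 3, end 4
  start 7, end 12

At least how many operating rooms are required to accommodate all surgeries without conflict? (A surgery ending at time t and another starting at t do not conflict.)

Count concurrent intervals with a sweep; the peak is the room count.
Events (time:±→running): 3:+→1 3:+→2 3:+→3 … peak 3.

3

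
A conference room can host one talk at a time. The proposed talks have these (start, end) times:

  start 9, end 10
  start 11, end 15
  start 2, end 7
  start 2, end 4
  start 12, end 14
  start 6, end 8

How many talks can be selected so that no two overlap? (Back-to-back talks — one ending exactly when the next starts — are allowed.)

4

Sorted by end: (2,4)  (2,7)  (6,8)  (9,10)  (12,14)  (11,15)
take (2,4); take (6,8); take (9,10); take (12,14).
Selected 4 talks.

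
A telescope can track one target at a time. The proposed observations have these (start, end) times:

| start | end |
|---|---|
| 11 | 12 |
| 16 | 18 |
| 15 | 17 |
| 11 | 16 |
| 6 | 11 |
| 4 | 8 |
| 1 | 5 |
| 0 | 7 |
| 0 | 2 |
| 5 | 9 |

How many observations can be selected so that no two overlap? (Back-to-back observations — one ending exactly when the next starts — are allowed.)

Sort by end time and greedily take each interval whose start is ≥ the last chosen end.
Sorted by end: (0,2)  (1,5)  (0,7)  (4,8)  (5,9)  (6,11)  (11,12)  (11,16)  (15,17)  (16,18)
take (0,2); take (4,8); skip (5,9); skip (6,11); take (11,12); take (15,17).
Selected 4 observations.

4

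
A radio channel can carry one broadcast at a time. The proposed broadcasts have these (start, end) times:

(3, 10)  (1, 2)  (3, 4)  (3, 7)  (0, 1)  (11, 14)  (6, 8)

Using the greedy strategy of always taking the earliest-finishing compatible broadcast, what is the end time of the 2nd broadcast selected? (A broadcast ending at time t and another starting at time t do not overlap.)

Greedy by earliest finish: after sorting by end time, pick each interval compatible with the last pick.
By end time: (0,1), (1,2), (3,4), (3,7), (6,8), (3,10), (11,14).
Pick (0,1); next start ≥ 1 → (1,2); next start ≥ 2 → (3,4); next start ≥ 4 → (6,8); next start ≥ 8 → (11,14).
Selected: (0,1) (1,2) (3,4) (6,8) (11,14)

2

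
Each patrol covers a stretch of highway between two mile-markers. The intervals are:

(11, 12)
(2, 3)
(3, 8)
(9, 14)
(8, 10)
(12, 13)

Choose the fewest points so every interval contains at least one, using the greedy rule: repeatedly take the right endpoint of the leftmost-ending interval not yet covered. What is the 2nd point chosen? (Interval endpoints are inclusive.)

10

Sorted: [2,3] [3,8] [8,10] [11,12] [12,13] [9,14]
{[2,3],[3,8]} hit by 3; {[8,10]} hit by 10; {[11,12],[12,13],[9,14]} hit by 12.
Points: 3, 10, 12 (3 total).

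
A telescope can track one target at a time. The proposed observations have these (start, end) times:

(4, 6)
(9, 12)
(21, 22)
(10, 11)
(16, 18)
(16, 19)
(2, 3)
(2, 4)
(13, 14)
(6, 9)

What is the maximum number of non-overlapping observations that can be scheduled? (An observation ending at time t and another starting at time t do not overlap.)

7

By end time: (2,3), (2,4), (4,6), (6,9), (10,11), (9,12), (13,14), (16,18), (16,19), (21,22).
Pick (2,3); next start ≥ 3 → (4,6); next start ≥ 6 → (6,9); next start ≥ 9 → (10,11); next start ≥ 11 → (13,14); next start ≥ 14 → (16,18); next start ≥ 18 → (21,22).
Selected 7 observations.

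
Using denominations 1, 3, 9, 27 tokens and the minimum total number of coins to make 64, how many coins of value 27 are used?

2

64 = 2×27 + 1×9 + 1×1
Count of 27: 2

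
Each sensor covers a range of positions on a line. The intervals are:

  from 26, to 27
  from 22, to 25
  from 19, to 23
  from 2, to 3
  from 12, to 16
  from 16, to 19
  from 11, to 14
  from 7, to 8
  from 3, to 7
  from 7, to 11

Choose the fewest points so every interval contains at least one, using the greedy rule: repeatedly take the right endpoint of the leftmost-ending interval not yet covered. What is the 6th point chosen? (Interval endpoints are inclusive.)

27

By right end: [2,3]  [3,7]  [7,8]  [7,11]  [11,14]  [12,16]  [16,19]  [19,23]  [22,25]  [26,27]
[2,3] uncovered → point at 3; [7,8] uncovered → point at 8; [11,14] uncovered → point at 14; [16,19] uncovered → point at 19; [22,25] uncovered → point at 25; [26,27] uncovered → point at 27.
Points: 3, 8, 14, 19, 25, 27 (6 total).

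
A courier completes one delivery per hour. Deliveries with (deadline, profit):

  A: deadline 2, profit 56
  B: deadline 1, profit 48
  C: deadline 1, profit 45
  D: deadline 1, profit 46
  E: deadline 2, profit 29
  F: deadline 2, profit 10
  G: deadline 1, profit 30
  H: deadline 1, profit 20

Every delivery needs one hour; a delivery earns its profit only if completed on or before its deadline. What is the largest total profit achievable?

Take jobs in profit order; each goes to the latest open slot no later than its deadline.
By profit: A(d2,56), B(d1,48), D(d1,46), C(d1,45), G(d1,30), E(d2,29), H(d1,20), F(d2,10)
A→slot 2; B→slot 1; D skipped; C skipped; G skipped; E skipped; H skipped; F skipped.
Profit = 48 + 56 = 104

104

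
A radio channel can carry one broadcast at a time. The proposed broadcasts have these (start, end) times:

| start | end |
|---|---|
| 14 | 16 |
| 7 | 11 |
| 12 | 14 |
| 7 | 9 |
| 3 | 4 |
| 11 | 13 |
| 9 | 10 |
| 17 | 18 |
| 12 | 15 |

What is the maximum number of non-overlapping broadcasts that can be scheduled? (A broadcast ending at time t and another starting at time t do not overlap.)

6

By end time: (3,4), (7,9), (9,10), (7,11), (11,13), (12,14), (12,15), (14,16), (17,18).
Pick (3,4); next start ≥ 4 → (7,9); next start ≥ 9 → (9,10); next start ≥ 10 → (11,13); next start ≥ 13 → (14,16); next start ≥ 16 → (17,18).
Selected 6 broadcasts.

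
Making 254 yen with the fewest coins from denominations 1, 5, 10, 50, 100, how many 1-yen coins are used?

254 − 2×100→54 − 1×50→4 − 4×1→0
Count of 1: 4

4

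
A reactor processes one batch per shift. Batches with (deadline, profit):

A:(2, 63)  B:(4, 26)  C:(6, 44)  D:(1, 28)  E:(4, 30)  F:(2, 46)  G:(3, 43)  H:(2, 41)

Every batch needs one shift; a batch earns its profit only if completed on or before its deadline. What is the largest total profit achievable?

226

Sort by profit descending; place each in the latest free slot ≤ its deadline.
Profit order: A=63 F=46 C=44 G=43 H=41 E=30 D=28 B=26
Assign: A→slot 2, F→slot 1, C→slot 6, G→slot 3, H skipped, E→slot 4, D skipped, B skipped.
Slots: [1:F] [2:A] [3:G] [4:E] [6:C]
Profit = 46 + 63 + 43 + 30 + 44 = 226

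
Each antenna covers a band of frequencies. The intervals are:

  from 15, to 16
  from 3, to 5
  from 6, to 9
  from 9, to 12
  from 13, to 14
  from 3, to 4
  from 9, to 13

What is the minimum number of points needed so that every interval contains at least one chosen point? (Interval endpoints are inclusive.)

4

Sort by right endpoint; whenever an interval is uncovered, place a point at its right end.
By right end: [3,4]  [3,5]  [6,9]  [9,12]  [9,13]  [13,14]  [15,16]
[3,4] uncovered → point at 4; [6,9] uncovered → point at 9; [13,14] uncovered → point at 14; [15,16] uncovered → point at 16.
Points: 4, 9, 14, 16 (4 total).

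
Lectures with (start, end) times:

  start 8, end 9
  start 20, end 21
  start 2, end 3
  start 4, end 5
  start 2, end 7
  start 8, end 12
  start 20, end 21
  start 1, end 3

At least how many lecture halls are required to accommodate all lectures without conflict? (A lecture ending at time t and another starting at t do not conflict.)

The answer is the maximum number of intervals overlapping at any instant.
starts: [1, 2, 2, 4, 8, 8, 20, 20]
ends:   [3, 3, 5, 7, 9, 12, 21, 21]
s1→1 s2→2 s2→3  — peak 3.

3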